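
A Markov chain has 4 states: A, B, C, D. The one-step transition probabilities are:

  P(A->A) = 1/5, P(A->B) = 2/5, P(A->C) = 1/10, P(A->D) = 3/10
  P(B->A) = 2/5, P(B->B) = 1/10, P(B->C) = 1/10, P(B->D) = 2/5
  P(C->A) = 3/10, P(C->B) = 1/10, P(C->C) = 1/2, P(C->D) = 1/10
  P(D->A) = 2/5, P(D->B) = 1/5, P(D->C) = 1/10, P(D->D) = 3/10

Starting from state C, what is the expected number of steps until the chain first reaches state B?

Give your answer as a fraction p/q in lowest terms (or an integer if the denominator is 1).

Let h_i = expected steps to first reach B from state i.
Boundary: h_B = 0.
First-step equations for the other states:
  h_A = 1 + 1/5*h_A + 2/5*h_B + 1/10*h_C + 3/10*h_D
  h_C = 1 + 3/10*h_A + 1/10*h_B + 1/2*h_C + 1/10*h_D
  h_D = 1 + 2/5*h_A + 1/5*h_B + 1/10*h_C + 3/10*h_D

Substituting h_B = 0 and rearranging gives the linear system (I - Q) h = 1:
  [4/5, -1/10, -3/10] . (h_A, h_C, h_D) = 1
  [-3/10, 1/2, -1/10] . (h_A, h_C, h_D) = 1
  [-2/5, -1/10, 7/10] . (h_A, h_C, h_D) = 1

Solving yields:
  h_A = 300/89
  h_C = 430/89
  h_D = 360/89

Starting state is C, so the expected hitting time is h_C = 430/89.

Answer: 430/89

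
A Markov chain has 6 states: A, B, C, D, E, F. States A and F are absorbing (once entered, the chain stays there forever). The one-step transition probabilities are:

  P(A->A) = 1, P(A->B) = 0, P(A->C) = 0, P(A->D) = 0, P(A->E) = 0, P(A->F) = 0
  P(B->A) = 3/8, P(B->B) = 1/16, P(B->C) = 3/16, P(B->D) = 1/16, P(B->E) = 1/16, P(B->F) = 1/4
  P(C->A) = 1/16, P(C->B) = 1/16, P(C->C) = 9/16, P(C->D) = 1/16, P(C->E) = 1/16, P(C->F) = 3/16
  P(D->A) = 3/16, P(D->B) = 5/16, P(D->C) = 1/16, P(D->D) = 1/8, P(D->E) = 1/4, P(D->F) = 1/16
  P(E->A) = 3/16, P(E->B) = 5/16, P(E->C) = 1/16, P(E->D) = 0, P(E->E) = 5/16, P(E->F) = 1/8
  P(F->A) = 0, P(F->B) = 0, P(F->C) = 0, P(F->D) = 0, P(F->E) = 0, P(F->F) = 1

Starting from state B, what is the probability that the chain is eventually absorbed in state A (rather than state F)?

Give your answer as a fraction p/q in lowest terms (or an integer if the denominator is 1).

Let a_i = P(absorbed in A | start in state i).
Boundary conditions: a_A = 1, a_F = 0.
For each transient state i, a_i = sum_j P(i->j) * a_j:
  a_B = 3/8*a_A + 1/16*a_B + 3/16*a_C + 1/16*a_D + 1/16*a_E + 1/4*a_F
  a_C = 1/16*a_A + 1/16*a_B + 9/16*a_C + 1/16*a_D + 1/16*a_E + 3/16*a_F
  a_D = 3/16*a_A + 5/16*a_B + 1/16*a_C + 1/8*a_D + 1/4*a_E + 1/16*a_F
  a_E = 3/16*a_A + 5/16*a_B + 1/16*a_C + 0*a_D + 5/16*a_E + 1/8*a_F

Substituting a_A = 1 and a_F = 0, rearrange to (I - Q) a = r where r[i] = P(i -> A):
  [15/16, -3/16, -1/16, -1/16] . (a_B, a_C, a_D, a_E) = 3/8
  [-1/16, 7/16, -1/16, -1/16] . (a_B, a_C, a_D, a_E) = 1/16
  [-5/16, -1/16, 7/8, -1/4] . (a_B, a_C, a_D, a_E) = 3/16
  [-5/16, -1/16, 0, 11/16] . (a_B, a_C, a_D, a_E) = 3/16

Solving yields:
  a_B = 7655/13794
  a_C = 5351/13794
  a_D = 1380/2299
  a_E = 1288/2299

Starting state is B, so the absorption probability is a_B = 7655/13794.

Answer: 7655/13794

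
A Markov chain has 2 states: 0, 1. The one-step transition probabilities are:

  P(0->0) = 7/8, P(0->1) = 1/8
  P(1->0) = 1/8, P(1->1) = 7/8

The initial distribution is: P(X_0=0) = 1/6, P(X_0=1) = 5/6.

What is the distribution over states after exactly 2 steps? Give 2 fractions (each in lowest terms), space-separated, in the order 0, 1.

Answer: 5/16 11/16

Derivation:
Propagating the distribution step by step (d_{t+1} = d_t * P):
d_0 = (0=1/6, 1=5/6)
  d_1[0] = 1/6*7/8 + 5/6*1/8 = 1/4
  d_1[1] = 1/6*1/8 + 5/6*7/8 = 3/4
d_1 = (0=1/4, 1=3/4)
  d_2[0] = 1/4*7/8 + 3/4*1/8 = 5/16
  d_2[1] = 1/4*1/8 + 3/4*7/8 = 11/16
d_2 = (0=5/16, 1=11/16)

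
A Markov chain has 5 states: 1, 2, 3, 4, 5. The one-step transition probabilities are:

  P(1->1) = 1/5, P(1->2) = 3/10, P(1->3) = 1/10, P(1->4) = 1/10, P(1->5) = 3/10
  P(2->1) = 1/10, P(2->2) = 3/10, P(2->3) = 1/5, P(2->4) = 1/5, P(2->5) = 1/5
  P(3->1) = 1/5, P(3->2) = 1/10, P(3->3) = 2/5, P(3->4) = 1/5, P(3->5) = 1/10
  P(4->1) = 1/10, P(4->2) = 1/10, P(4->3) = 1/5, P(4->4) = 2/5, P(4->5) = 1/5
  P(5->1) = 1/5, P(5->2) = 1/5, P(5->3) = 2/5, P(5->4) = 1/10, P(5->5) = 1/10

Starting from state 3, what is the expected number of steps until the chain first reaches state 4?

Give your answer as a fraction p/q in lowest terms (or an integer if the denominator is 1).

Answer: 1160/193

Derivation:
Let h_i = expected steps to first reach 4 from state i.
Boundary: h_4 = 0.
First-step equations for the other states:
  h_1 = 1 + 1/5*h_1 + 3/10*h_2 + 1/10*h_3 + 1/10*h_4 + 3/10*h_5
  h_2 = 1 + 1/10*h_1 + 3/10*h_2 + 1/5*h_3 + 1/5*h_4 + 1/5*h_5
  h_3 = 1 + 1/5*h_1 + 1/10*h_2 + 2/5*h_3 + 1/5*h_4 + 1/10*h_5
  h_5 = 1 + 1/5*h_1 + 1/5*h_2 + 2/5*h_3 + 1/10*h_4 + 1/10*h_5

Substituting h_4 = 0 and rearranging gives the linear system (I - Q) h = 1:
  [4/5, -3/10, -1/10, -3/10] . (h_1, h_2, h_3, h_5) = 1
  [-1/10, 7/10, -1/5, -1/5] . (h_1, h_2, h_3, h_5) = 1
  [-1/5, -1/10, 3/5, -1/10] . (h_1, h_2, h_3, h_5) = 1
  [-1/5, -1/5, -2/5, 9/10] . (h_1, h_2, h_3, h_5) = 1

Solving yields:
  h_1 = 9090/1351
  h_2 = 8100/1351
  h_3 = 1160/193
  h_5 = 8930/1351

Starting state is 3, so the expected hitting time is h_3 = 1160/193.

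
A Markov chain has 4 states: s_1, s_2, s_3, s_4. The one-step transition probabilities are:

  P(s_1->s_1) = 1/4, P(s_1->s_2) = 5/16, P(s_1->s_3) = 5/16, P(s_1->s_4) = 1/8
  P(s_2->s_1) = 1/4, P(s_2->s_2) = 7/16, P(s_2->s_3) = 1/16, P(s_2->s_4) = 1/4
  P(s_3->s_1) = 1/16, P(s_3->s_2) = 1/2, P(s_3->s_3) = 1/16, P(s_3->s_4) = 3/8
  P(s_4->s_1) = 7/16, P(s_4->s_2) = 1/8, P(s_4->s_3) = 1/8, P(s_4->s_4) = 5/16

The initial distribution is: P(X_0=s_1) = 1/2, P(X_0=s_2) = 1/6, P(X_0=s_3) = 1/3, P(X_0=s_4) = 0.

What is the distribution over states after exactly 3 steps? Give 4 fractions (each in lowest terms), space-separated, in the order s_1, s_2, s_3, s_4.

Propagating the distribution step by step (d_{t+1} = d_t * P):
d_0 = (s_1=1/2, s_2=1/6, s_3=1/3, s_4=0)
  d_1[s_1] = 1/2*1/4 + 1/6*1/4 + 1/3*1/16 + 0*7/16 = 3/16
  d_1[s_2] = 1/2*5/16 + 1/6*7/16 + 1/3*1/2 + 0*1/8 = 19/48
  d_1[s_3] = 1/2*5/16 + 1/6*1/16 + 1/3*1/16 + 0*1/8 = 3/16
  d_1[s_4] = 1/2*1/8 + 1/6*1/4 + 1/3*3/8 + 0*5/16 = 11/48
d_1 = (s_1=3/16, s_2=19/48, s_3=3/16, s_4=11/48)
  d_2[s_1] = 3/16*1/4 + 19/48*1/4 + 3/16*1/16 + 11/48*7/16 = 33/128
  d_2[s_2] = 3/16*5/16 + 19/48*7/16 + 3/16*1/2 + 11/48*1/8 = 17/48
  d_2[s_3] = 3/16*5/16 + 19/48*1/16 + 3/16*1/16 + 11/48*1/8 = 95/768
  d_2[s_4] = 3/16*1/8 + 19/48*1/4 + 3/16*3/8 + 11/48*5/16 = 203/768
d_2 = (s_1=33/128, s_2=17/48, s_3=95/768, s_4=203/768)
  d_3[s_1] = 33/128*1/4 + 17/48*1/4 + 95/768*1/16 + 203/768*7/16 = 283/1024
  d_3[s_2] = 33/128*5/16 + 17/48*7/16 + 95/768*1/2 + 203/768*1/8 = 1015/3072
  d_3[s_3] = 33/128*5/16 + 17/48*1/16 + 95/768*1/16 + 203/768*1/8 = 1763/12288
  d_3[s_4] = 33/128*1/8 + 17/48*1/4 + 95/768*3/8 + 203/768*5/16 = 1023/4096
d_3 = (s_1=283/1024, s_2=1015/3072, s_3=1763/12288, s_4=1023/4096)

Answer: 283/1024 1015/3072 1763/12288 1023/4096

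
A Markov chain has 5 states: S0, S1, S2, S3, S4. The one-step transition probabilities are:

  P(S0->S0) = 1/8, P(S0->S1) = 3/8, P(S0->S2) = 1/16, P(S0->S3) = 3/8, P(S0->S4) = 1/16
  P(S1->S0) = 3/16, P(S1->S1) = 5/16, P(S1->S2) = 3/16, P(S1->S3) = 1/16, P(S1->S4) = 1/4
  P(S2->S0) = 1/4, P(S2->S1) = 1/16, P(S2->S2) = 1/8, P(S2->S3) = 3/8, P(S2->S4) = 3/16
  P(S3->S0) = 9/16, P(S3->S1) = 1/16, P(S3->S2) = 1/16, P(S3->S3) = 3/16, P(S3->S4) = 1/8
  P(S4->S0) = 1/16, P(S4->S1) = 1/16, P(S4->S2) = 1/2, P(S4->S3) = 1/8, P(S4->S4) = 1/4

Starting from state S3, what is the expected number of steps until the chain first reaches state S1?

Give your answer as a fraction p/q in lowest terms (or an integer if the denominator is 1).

Let h_i = expected steps to first reach S1 from state i.
Boundary: h_S1 = 0.
First-step equations for the other states:
  h_S0 = 1 + 1/8*h_S0 + 3/8*h_S1 + 1/16*h_S2 + 3/8*h_S3 + 1/16*h_S4
  h_S2 = 1 + 1/4*h_S0 + 1/16*h_S1 + 1/8*h_S2 + 3/8*h_S3 + 3/16*h_S4
  h_S3 = 1 + 9/16*h_S0 + 1/16*h_S1 + 1/16*h_S2 + 3/16*h_S3 + 1/8*h_S4
  h_S4 = 1 + 1/16*h_S0 + 1/16*h_S1 + 1/2*h_S2 + 1/8*h_S3 + 1/4*h_S4

Substituting h_S1 = 0 and rearranging gives the linear system (I - Q) h = 1:
  [7/8, -1/16, -3/8, -1/16] . (h_S0, h_S2, h_S3, h_S4) = 1
  [-1/4, 7/8, -3/8, -3/16] . (h_S0, h_S2, h_S3, h_S4) = 1
  [-9/16, -1/16, 13/16, -1/8] . (h_S0, h_S2, h_S3, h_S4) = 1
  [-1/16, -1/2, -1/8, 3/4] . (h_S0, h_S2, h_S3, h_S4) = 1

Solving yields:
  h_S0 = 55984/11709
  h_S2 = 78464/11709
  h_S3 = 72224/11709
  h_S4 = 28208/3903

Starting state is S3, so the expected hitting time is h_S3 = 72224/11709.

Answer: 72224/11709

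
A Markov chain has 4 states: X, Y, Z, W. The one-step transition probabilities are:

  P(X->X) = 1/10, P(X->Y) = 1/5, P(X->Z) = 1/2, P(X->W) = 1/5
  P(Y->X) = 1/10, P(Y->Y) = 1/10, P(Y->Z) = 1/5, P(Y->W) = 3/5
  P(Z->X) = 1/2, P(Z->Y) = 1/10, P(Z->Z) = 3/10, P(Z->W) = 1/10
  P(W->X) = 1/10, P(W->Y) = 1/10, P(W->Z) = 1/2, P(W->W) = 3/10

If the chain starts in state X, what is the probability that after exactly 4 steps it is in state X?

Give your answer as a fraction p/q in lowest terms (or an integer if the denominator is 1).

Computing P^4 by repeated multiplication:
P^1 =
  X: [1/10, 1/5, 1/2, 1/5]
  Y: [1/10, 1/10, 1/5, 3/5]
  Z: [1/2, 1/10, 3/10, 1/10]
  W: [1/10, 1/10, 1/2, 3/10]
P^2 =
  X: [3/10, 11/100, 17/50, 1/4]
  Y: [9/50, 11/100, 43/100, 7/25]
  Z: [11/50, 3/20, 41/100, 11/50]
  W: [3/10, 11/100, 37/100, 11/50]
P^3 =
  X: [59/250, 13/100, 399/1000, 47/200]
  Y: [34/125, 59/500, 381/1000, 229/1000]
  Z: [33/125, 61/500, 373/1000, 241/1000]
  W: [31/125, 13/100, 393/1000, 229/1000]
P^4 =
  X: [649/2500, 309/2500, 953/2500, 589/2500]
  Y: [631/2500, 159/1250, 971/2500, 29/125]
  Z: [623/2500, 79/625, 243/625, 589/2500]
  W: [643/2500, 78/625, 239/625, 589/2500]

(P^4)[X -> X] = 649/2500

Answer: 649/2500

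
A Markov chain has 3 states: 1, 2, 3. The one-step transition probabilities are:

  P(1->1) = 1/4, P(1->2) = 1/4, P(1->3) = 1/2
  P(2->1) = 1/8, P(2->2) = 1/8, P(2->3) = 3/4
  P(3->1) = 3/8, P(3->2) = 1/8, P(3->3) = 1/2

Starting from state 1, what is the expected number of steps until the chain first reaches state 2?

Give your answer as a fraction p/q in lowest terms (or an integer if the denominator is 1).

Answer: 16/3

Derivation:
Let h_i = expected steps to first reach 2 from state i.
Boundary: h_2 = 0.
First-step equations for the other states:
  h_1 = 1 + 1/4*h_1 + 1/4*h_2 + 1/2*h_3
  h_3 = 1 + 3/8*h_1 + 1/8*h_2 + 1/2*h_3

Substituting h_2 = 0 and rearranging gives the linear system (I - Q) h = 1:
  [3/4, -1/2] . (h_1, h_3) = 1
  [-3/8, 1/2] . (h_1, h_3) = 1

Solving yields:
  h_1 = 16/3
  h_3 = 6

Starting state is 1, so the expected hitting time is h_1 = 16/3.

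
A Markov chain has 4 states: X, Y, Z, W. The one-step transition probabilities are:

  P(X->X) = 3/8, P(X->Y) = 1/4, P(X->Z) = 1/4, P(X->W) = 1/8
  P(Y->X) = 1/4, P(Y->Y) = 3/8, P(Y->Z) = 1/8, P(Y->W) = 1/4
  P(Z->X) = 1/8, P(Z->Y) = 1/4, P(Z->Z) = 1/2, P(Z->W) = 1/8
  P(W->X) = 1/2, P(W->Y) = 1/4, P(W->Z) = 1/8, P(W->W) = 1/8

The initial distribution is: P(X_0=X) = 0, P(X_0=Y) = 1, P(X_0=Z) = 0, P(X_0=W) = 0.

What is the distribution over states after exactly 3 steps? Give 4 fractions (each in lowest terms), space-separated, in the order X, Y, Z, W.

Propagating the distribution step by step (d_{t+1} = d_t * P):
d_0 = (X=0, Y=1, Z=0, W=0)
  d_1[X] = 0*3/8 + 1*1/4 + 0*1/8 + 0*1/2 = 1/4
  d_1[Y] = 0*1/4 + 1*3/8 + 0*1/4 + 0*1/4 = 3/8
  d_1[Z] = 0*1/4 + 1*1/8 + 0*1/2 + 0*1/8 = 1/8
  d_1[W] = 0*1/8 + 1*1/4 + 0*1/8 + 0*1/8 = 1/4
d_1 = (X=1/4, Y=3/8, Z=1/8, W=1/4)
  d_2[X] = 1/4*3/8 + 3/8*1/4 + 1/8*1/8 + 1/4*1/2 = 21/64
  d_2[Y] = 1/4*1/4 + 3/8*3/8 + 1/8*1/4 + 1/4*1/4 = 19/64
  d_2[Z] = 1/4*1/4 + 3/8*1/8 + 1/8*1/2 + 1/4*1/8 = 13/64
  d_2[W] = 1/4*1/8 + 3/8*1/4 + 1/8*1/8 + 1/4*1/8 = 11/64
d_2 = (X=21/64, Y=19/64, Z=13/64, W=11/64)
  d_3[X] = 21/64*3/8 + 19/64*1/4 + 13/64*1/8 + 11/64*1/2 = 79/256
  d_3[Y] = 21/64*1/4 + 19/64*3/8 + 13/64*1/4 + 11/64*1/4 = 147/512
  d_3[Z] = 21/64*1/4 + 19/64*1/8 + 13/64*1/2 + 11/64*1/8 = 31/128
  d_3[W] = 21/64*1/8 + 19/64*1/4 + 13/64*1/8 + 11/64*1/8 = 83/512
d_3 = (X=79/256, Y=147/512, Z=31/128, W=83/512)

Answer: 79/256 147/512 31/128 83/512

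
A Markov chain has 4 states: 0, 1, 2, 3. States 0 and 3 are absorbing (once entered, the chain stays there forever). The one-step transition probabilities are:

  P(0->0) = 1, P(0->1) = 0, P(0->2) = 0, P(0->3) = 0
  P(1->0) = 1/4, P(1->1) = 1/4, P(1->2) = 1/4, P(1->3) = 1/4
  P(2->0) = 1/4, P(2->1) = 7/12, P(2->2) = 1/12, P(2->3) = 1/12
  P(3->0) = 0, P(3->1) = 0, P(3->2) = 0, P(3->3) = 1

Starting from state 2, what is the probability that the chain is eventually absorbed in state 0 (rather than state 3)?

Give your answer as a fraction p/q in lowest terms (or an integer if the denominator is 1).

Let a_i = P(absorbed in 0 | start in state i).
Boundary conditions: a_0 = 1, a_3 = 0.
For each transient state i, a_i = sum_j P(i->j) * a_j:
  a_1 = 1/4*a_0 + 1/4*a_1 + 1/4*a_2 + 1/4*a_3
  a_2 = 1/4*a_0 + 7/12*a_1 + 1/12*a_2 + 1/12*a_3

Substituting a_0 = 1 and a_3 = 0, rearrange to (I - Q) a = r where r[i] = P(i -> 0):
  [3/4, -1/4] . (a_1, a_2) = 1/4
  [-7/12, 11/12] . (a_1, a_2) = 1/4

Solving yields:
  a_1 = 7/13
  a_2 = 8/13

Starting state is 2, so the absorption probability is a_2 = 8/13.

Answer: 8/13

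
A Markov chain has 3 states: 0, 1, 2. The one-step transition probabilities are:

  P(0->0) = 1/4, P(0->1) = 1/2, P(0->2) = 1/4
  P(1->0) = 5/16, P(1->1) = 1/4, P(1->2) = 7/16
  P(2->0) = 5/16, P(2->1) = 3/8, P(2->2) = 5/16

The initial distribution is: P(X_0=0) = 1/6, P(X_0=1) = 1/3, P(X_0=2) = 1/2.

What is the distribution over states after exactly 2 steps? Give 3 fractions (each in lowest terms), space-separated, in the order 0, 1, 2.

Propagating the distribution step by step (d_{t+1} = d_t * P):
d_0 = (0=1/6, 1=1/3, 2=1/2)
  d_1[0] = 1/6*1/4 + 1/3*5/16 + 1/2*5/16 = 29/96
  d_1[1] = 1/6*1/2 + 1/3*1/4 + 1/2*3/8 = 17/48
  d_1[2] = 1/6*1/4 + 1/3*7/16 + 1/2*5/16 = 11/32
d_1 = (0=29/96, 1=17/48, 2=11/32)
  d_2[0] = 29/96*1/4 + 17/48*5/16 + 11/32*5/16 = 451/1536
  d_2[1] = 29/96*1/2 + 17/48*1/4 + 11/32*3/8 = 283/768
  d_2[2] = 29/96*1/4 + 17/48*7/16 + 11/32*5/16 = 173/512
d_2 = (0=451/1536, 1=283/768, 2=173/512)

Answer: 451/1536 283/768 173/512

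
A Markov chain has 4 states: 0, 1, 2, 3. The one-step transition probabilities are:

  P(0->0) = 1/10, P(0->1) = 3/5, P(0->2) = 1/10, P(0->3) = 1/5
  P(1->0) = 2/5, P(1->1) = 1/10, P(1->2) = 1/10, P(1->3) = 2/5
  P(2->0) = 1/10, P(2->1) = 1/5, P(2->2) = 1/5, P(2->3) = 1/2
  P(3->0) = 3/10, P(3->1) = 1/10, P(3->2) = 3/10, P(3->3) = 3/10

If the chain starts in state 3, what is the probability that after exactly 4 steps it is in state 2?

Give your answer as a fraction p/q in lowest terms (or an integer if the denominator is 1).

Answer: 1881/10000

Derivation:
Computing P^4 by repeated multiplication:
P^1 =
  0: [1/10, 3/5, 1/10, 1/5]
  1: [2/5, 1/10, 1/10, 2/5]
  2: [1/10, 1/5, 1/5, 1/2]
  3: [3/10, 1/10, 3/10, 3/10]
P^2 =
  0: [8/25, 4/25, 3/20, 37/100]
  1: [21/100, 31/100, 19/100, 29/100]
  2: [13/50, 17/100, 11/50, 7/20]
  3: [19/100, 7/25, 19/100, 17/50]
P^3 =
  0: [111/500, 11/40, 189/1000, 157/500]
  1: [251/1000, 28/125, 177/1000, 87/250]
  2: [221/1000, 63/250, 24/125, 67/200]
  3: [63/250, 107/500, 187/1000, 347/1000]
P^4 =
  0: [2453/10000, 2299/10000, 1817/10000, 3431/10000]
  1: [148/625, 152/625, 1873/10000, 3327/10000]
  2: [1213/5000, 2297/10000, 931/5000, 683/2000]
  3: [146/625, 2447/10000, 1881/10000, 417/1250]

(P^4)[3 -> 2] = 1881/10000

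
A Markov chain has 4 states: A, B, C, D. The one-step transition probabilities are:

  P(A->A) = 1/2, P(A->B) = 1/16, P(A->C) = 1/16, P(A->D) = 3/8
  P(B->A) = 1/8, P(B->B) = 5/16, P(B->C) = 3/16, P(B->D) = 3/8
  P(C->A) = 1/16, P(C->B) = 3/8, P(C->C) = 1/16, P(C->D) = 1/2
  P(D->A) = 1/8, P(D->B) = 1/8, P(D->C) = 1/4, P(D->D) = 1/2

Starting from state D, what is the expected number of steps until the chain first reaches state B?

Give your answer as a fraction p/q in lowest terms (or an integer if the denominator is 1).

Answer: 44/7

Derivation:
Let h_i = expected steps to first reach B from state i.
Boundary: h_B = 0.
First-step equations for the other states:
  h_A = 1 + 1/2*h_A + 1/16*h_B + 1/16*h_C + 3/8*h_D
  h_C = 1 + 1/16*h_A + 3/8*h_B + 1/16*h_C + 1/2*h_D
  h_D = 1 + 1/8*h_A + 1/8*h_B + 1/4*h_C + 1/2*h_D

Substituting h_B = 0 and rearranging gives the linear system (I - Q) h = 1:
  [1/2, -1/16, -3/8] . (h_A, h_C, h_D) = 1
  [-1/16, 15/16, -1/2] . (h_A, h_C, h_D) = 1
  [-1/8, -1/4, 1/2] . (h_A, h_C, h_D) = 1

Solving yields:
  h_A = 872/119
  h_C = 584/119
  h_D = 44/7

Starting state is D, so the expected hitting time is h_D = 44/7.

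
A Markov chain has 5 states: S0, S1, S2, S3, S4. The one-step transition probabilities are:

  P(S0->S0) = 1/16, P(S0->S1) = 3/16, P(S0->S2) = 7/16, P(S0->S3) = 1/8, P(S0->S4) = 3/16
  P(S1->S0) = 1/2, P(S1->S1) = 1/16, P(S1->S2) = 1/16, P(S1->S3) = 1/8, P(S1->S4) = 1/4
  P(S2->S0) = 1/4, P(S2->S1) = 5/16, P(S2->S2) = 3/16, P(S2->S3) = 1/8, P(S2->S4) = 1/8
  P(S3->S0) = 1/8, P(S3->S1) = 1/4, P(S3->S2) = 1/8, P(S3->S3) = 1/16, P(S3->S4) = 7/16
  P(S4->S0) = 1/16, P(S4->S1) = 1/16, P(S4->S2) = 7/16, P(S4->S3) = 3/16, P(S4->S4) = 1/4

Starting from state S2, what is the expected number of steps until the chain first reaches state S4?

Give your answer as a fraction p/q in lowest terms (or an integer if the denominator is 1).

Let h_i = expected steps to first reach S4 from state i.
Boundary: h_S4 = 0.
First-step equations for the other states:
  h_S0 = 1 + 1/16*h_S0 + 3/16*h_S1 + 7/16*h_S2 + 1/8*h_S3 + 3/16*h_S4
  h_S1 = 1 + 1/2*h_S0 + 1/16*h_S1 + 1/16*h_S2 + 1/8*h_S3 + 1/4*h_S4
  h_S2 = 1 + 1/4*h_S0 + 5/16*h_S1 + 3/16*h_S2 + 1/8*h_S3 + 1/8*h_S4
  h_S3 = 1 + 1/8*h_S0 + 1/4*h_S1 + 1/8*h_S2 + 1/16*h_S3 + 7/16*h_S4

Substituting h_S4 = 0 and rearranging gives the linear system (I - Q) h = 1:
  [15/16, -3/16, -7/16, -1/8] . (h_S0, h_S1, h_S2, h_S3) = 1
  [-1/2, 15/16, -1/16, -1/8] . (h_S0, h_S1, h_S2, h_S3) = 1
  [-1/4, -5/16, 13/16, -1/8] . (h_S0, h_S1, h_S2, h_S3) = 1
  [-1/8, -1/4, -1/8, 15/16] . (h_S0, h_S1, h_S2, h_S3) = 1

Solving yields:
  h_S0 = 16864/3597
  h_S1 = 47056/10791
  h_S2 = 52768/10791
  h_S3 = 3440/981

Starting state is S2, so the expected hitting time is h_S2 = 52768/10791.

Answer: 52768/10791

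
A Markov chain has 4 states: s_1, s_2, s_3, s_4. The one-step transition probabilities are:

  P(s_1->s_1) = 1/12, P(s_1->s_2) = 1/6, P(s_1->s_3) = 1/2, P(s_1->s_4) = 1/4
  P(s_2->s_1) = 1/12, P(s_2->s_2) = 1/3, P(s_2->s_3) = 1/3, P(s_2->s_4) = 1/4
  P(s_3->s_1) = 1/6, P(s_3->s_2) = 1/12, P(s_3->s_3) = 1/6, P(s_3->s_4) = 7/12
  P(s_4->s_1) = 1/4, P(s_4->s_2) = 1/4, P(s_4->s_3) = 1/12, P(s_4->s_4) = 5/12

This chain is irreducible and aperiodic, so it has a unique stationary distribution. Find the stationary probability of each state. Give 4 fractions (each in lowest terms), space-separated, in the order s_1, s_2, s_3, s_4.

Answer: 299/1788 129/596 101/447 349/894

Derivation:
The stationary distribution satisfies pi = pi * P, i.e.:
  pi_s_1 = 1/12*pi_s_1 + 1/12*pi_s_2 + 1/6*pi_s_3 + 1/4*pi_s_4
  pi_s_2 = 1/6*pi_s_1 + 1/3*pi_s_2 + 1/12*pi_s_3 + 1/4*pi_s_4
  pi_s_3 = 1/2*pi_s_1 + 1/3*pi_s_2 + 1/6*pi_s_3 + 1/12*pi_s_4
  pi_s_4 = 1/4*pi_s_1 + 1/4*pi_s_2 + 7/12*pi_s_3 + 5/12*pi_s_4
with normalization: pi_s_1 + pi_s_2 + pi_s_3 + pi_s_4 = 1.

Using the first 3 balance equations plus normalization, the linear system A*pi = b is:
  [-11/12, 1/12, 1/6, 1/4] . pi = 0
  [1/6, -2/3, 1/12, 1/4] . pi = 0
  [1/2, 1/3, -5/6, 1/12] . pi = 0
  [1, 1, 1, 1] . pi = 1

Solving yields:
  pi_s_1 = 299/1788
  pi_s_2 = 129/596
  pi_s_3 = 101/447
  pi_s_4 = 349/894

Verification (pi * P):
  299/1788*1/12 + 129/596*1/12 + 101/447*1/6 + 349/894*1/4 = 299/1788 = pi_s_1  (ok)
  299/1788*1/6 + 129/596*1/3 + 101/447*1/12 + 349/894*1/4 = 129/596 = pi_s_2  (ok)
  299/1788*1/2 + 129/596*1/3 + 101/447*1/6 + 349/894*1/12 = 101/447 = pi_s_3  (ok)
  299/1788*1/4 + 129/596*1/4 + 101/447*7/12 + 349/894*5/12 = 349/894 = pi_s_4  (ok)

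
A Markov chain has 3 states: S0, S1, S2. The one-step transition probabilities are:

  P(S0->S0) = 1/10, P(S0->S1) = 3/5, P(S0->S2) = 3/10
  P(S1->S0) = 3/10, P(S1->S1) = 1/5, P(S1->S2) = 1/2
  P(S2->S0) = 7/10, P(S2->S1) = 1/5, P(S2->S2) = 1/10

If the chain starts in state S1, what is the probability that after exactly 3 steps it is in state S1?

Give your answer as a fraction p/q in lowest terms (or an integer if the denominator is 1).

Answer: 47/125

Derivation:
Computing P^3 by repeated multiplication:
P^1 =
  S0: [1/10, 3/5, 3/10]
  S1: [3/10, 1/5, 1/2]
  S2: [7/10, 1/5, 1/10]
P^2 =
  S0: [2/5, 6/25, 9/25]
  S1: [11/25, 8/25, 6/25]
  S2: [1/5, 12/25, 8/25]
P^3 =
  S0: [91/250, 9/25, 69/250]
  S1: [77/250, 47/125, 79/250]
  S2: [97/250, 7/25, 83/250]

(P^3)[S1 -> S1] = 47/125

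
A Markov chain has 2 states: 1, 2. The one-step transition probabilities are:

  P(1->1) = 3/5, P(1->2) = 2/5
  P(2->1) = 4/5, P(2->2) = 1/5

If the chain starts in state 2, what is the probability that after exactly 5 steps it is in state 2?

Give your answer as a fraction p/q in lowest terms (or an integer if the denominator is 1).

Computing P^5 by repeated multiplication:
P^1 =
  1: [3/5, 2/5]
  2: [4/5, 1/5]
P^2 =
  1: [17/25, 8/25]
  2: [16/25, 9/25]
P^3 =
  1: [83/125, 42/125]
  2: [84/125, 41/125]
P^4 =
  1: [417/625, 208/625]
  2: [416/625, 209/625]
P^5 =
  1: [2083/3125, 1042/3125]
  2: [2084/3125, 1041/3125]

(P^5)[2 -> 2] = 1041/3125

Answer: 1041/3125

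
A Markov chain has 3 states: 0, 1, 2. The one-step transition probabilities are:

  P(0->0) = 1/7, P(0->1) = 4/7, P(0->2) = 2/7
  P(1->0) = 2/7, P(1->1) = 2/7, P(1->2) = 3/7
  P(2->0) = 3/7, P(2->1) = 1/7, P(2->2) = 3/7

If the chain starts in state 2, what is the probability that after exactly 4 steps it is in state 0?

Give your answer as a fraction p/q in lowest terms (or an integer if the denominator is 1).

Answer: 717/2401

Derivation:
Computing P^4 by repeated multiplication:
P^1 =
  0: [1/7, 4/7, 2/7]
  1: [2/7, 2/7, 3/7]
  2: [3/7, 1/7, 3/7]
P^2 =
  0: [15/49, 2/7, 20/49]
  1: [15/49, 15/49, 19/49]
  2: [2/7, 17/49, 18/49]
P^3 =
  0: [103/343, 108/343, 132/343]
  1: [102/343, 109/343, 132/343]
  2: [102/343, 108/343, 19/49]
P^4 =
  0: [715/2401, 760/2401, 926/2401]
  1: [716/2401, 758/2401, 927/2401]
  2: [717/2401, 757/2401, 927/2401]

(P^4)[2 -> 0] = 717/2401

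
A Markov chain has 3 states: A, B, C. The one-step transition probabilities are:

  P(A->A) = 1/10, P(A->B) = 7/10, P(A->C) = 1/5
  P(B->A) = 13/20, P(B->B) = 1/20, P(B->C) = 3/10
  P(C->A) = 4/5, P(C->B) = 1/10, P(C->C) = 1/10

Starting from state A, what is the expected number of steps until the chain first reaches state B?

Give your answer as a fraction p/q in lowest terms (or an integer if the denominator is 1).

Answer: 22/13

Derivation:
Let h_i = expected steps to first reach B from state i.
Boundary: h_B = 0.
First-step equations for the other states:
  h_A = 1 + 1/10*h_A + 7/10*h_B + 1/5*h_C
  h_C = 1 + 4/5*h_A + 1/10*h_B + 1/10*h_C

Substituting h_B = 0 and rearranging gives the linear system (I - Q) h = 1:
  [9/10, -1/5] . (h_A, h_C) = 1
  [-4/5, 9/10] . (h_A, h_C) = 1

Solving yields:
  h_A = 22/13
  h_C = 34/13

Starting state is A, so the expected hitting time is h_A = 22/13.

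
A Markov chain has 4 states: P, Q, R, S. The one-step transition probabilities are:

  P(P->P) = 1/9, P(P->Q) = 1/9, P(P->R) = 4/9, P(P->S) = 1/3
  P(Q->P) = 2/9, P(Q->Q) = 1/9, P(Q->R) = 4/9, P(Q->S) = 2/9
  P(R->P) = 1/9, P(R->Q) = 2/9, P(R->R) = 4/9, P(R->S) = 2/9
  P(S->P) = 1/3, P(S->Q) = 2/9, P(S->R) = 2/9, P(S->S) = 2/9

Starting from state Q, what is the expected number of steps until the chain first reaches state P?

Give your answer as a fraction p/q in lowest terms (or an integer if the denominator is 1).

Let h_i = expected steps to first reach P from state i.
Boundary: h_P = 0.
First-step equations for the other states:
  h_Q = 1 + 2/9*h_P + 1/9*h_Q + 4/9*h_R + 2/9*h_S
  h_R = 1 + 1/9*h_P + 2/9*h_Q + 4/9*h_R + 2/9*h_S
  h_S = 1 + 1/3*h_P + 2/9*h_Q + 2/9*h_R + 2/9*h_S

Substituting h_P = 0 and rearranging gives the linear system (I - Q) h = 1:
  [8/9, -4/9, -2/9] . (h_Q, h_R, h_S) = 1
  [-2/9, 5/9, -2/9] . (h_Q, h_R, h_S) = 1
  [-2/9, -2/9, 7/9] . (h_Q, h_R, h_S) = 1

Solving yields:
  h_Q = 729/148
  h_R = 405/74
  h_S = 315/74

Starting state is Q, so the expected hitting time is h_Q = 729/148.

Answer: 729/148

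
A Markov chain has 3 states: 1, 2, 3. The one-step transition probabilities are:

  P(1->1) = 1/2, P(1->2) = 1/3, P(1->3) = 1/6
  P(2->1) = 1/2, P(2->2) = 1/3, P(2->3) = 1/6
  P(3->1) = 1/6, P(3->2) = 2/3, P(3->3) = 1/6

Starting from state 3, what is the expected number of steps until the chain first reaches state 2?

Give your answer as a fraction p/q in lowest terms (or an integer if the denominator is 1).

Let h_i = expected steps to first reach 2 from state i.
Boundary: h_2 = 0.
First-step equations for the other states:
  h_1 = 1 + 1/2*h_1 + 1/3*h_2 + 1/6*h_3
  h_3 = 1 + 1/6*h_1 + 2/3*h_2 + 1/6*h_3

Substituting h_2 = 0 and rearranging gives the linear system (I - Q) h = 1:
  [1/2, -1/6] . (h_1, h_3) = 1
  [-1/6, 5/6] . (h_1, h_3) = 1

Solving yields:
  h_1 = 18/7
  h_3 = 12/7

Starting state is 3, so the expected hitting time is h_3 = 12/7.

Answer: 12/7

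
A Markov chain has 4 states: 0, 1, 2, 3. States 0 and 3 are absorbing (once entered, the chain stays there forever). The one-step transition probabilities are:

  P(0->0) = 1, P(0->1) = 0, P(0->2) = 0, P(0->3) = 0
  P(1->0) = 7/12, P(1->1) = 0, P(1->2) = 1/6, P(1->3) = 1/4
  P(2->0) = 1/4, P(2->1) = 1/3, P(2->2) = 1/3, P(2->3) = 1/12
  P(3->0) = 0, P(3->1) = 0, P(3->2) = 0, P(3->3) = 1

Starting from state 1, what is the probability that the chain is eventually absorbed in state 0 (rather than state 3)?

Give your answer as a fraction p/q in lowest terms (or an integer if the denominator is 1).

Let a_i = P(absorbed in 0 | start in state i).
Boundary conditions: a_0 = 1, a_3 = 0.
For each transient state i, a_i = sum_j P(i->j) * a_j:
  a_1 = 7/12*a_0 + 0*a_1 + 1/6*a_2 + 1/4*a_3
  a_2 = 1/4*a_0 + 1/3*a_1 + 1/3*a_2 + 1/12*a_3

Substituting a_0 = 1 and a_3 = 0, rearrange to (I - Q) a = r where r[i] = P(i -> 0):
  [1, -1/6] . (a_1, a_2) = 7/12
  [-1/3, 2/3] . (a_1, a_2) = 1/4

Solving yields:
  a_1 = 31/44
  a_2 = 8/11

Starting state is 1, so the absorption probability is a_1 = 31/44.

Answer: 31/44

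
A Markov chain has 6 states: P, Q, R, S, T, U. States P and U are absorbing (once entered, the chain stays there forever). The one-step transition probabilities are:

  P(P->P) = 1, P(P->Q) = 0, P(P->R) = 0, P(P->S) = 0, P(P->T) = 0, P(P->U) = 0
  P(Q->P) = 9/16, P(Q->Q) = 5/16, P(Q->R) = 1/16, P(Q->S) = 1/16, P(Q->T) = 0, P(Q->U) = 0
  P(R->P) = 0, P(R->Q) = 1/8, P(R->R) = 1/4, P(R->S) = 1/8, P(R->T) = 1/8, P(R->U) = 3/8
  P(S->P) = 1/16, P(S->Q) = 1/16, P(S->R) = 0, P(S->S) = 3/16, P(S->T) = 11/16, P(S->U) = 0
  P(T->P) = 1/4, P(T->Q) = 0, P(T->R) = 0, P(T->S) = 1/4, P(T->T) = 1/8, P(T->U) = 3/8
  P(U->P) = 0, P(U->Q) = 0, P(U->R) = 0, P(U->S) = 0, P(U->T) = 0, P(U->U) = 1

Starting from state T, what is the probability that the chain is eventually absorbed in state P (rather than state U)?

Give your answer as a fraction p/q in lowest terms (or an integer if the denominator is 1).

Let a_i = P(absorbed in P | start in state i).
Boundary conditions: a_P = 1, a_U = 0.
For each transient state i, a_i = sum_j P(i->j) * a_j:
  a_Q = 9/16*a_P + 5/16*a_Q + 1/16*a_R + 1/16*a_S + 0*a_T + 0*a_U
  a_R = 0*a_P + 1/8*a_Q + 1/4*a_R + 1/8*a_S + 1/8*a_T + 3/8*a_U
  a_S = 1/16*a_P + 1/16*a_Q + 0*a_R + 3/16*a_S + 11/16*a_T + 0*a_U
  a_T = 1/4*a_P + 0*a_Q + 0*a_R + 1/4*a_S + 1/8*a_T + 3/8*a_U

Substituting a_P = 1 and a_U = 0, rearrange to (I - Q) a = r where r[i] = P(i -> P):
  [11/16, -1/16, -1/16, 0] . (a_Q, a_R, a_S, a_T) = 9/16
  [-1/8, 3/4, -1/8, -1/8] . (a_Q, a_R, a_S, a_T) = 0
  [-1/16, 0, 13/16, -11/16] . (a_Q, a_R, a_S, a_T) = 1/16
  [0, 0, -1/4, 7/8] . (a_Q, a_R, a_S, a_T) = 1/4

Solving yields:
  a_Q = 1319/1478
  a_R = 226/739
  a_S = 755/1478
  a_T = 319/739

Starting state is T, so the absorption probability is a_T = 319/739.

Answer: 319/739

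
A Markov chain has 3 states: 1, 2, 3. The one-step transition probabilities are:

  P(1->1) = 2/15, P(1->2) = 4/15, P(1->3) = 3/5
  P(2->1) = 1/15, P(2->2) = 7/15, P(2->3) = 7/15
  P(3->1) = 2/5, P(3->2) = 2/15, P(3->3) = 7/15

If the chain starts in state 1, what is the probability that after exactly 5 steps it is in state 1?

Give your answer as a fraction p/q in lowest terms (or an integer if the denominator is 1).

Computing P^5 by repeated multiplication:
P^1 =
  1: [2/15, 4/15, 3/5]
  2: [1/15, 7/15, 7/15]
  3: [2/5, 2/15, 7/15]
P^2 =
  1: [62/225, 6/25, 109/225]
  2: [17/75, 67/225, 107/225]
  3: [56/225, 52/225, 13/25]
P^3 =
  1: [832/3375, 844/3375, 1699/3375]
  2: [811/3375, 887/3375, 559/1125]
  3: [866/3375, 274/1125, 1687/3375]
P^4 =
  1: [4234/16875, 12634/50625, 25289/50625]
  2: [12571/50625, 1423/5625, 25247/50625]
  3: [12676/50625, 12592/50625, 25357/50625]
P^5 =
  1: [189772/759375, 189824/759375, 126593/253125]
  2: [189431/759375, 190427/759375, 379517/759375]
  3: [63362/253125, 189562/759375, 379727/759375]

(P^5)[1 -> 1] = 189772/759375

Answer: 189772/759375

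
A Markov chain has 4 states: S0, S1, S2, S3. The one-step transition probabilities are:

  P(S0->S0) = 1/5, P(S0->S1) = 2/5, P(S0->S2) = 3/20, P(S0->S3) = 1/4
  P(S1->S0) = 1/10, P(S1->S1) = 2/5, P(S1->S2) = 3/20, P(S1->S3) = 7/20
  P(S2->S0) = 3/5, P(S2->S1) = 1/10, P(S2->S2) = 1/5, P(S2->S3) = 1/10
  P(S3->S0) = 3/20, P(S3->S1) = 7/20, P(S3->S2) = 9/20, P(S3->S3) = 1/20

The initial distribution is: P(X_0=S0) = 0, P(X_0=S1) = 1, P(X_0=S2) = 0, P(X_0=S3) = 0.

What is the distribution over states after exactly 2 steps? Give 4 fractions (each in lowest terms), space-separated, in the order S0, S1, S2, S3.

Answer: 81/400 27/80 21/80 79/400

Derivation:
Propagating the distribution step by step (d_{t+1} = d_t * P):
d_0 = (S0=0, S1=1, S2=0, S3=0)
  d_1[S0] = 0*1/5 + 1*1/10 + 0*3/5 + 0*3/20 = 1/10
  d_1[S1] = 0*2/5 + 1*2/5 + 0*1/10 + 0*7/20 = 2/5
  d_1[S2] = 0*3/20 + 1*3/20 + 0*1/5 + 0*9/20 = 3/20
  d_1[S3] = 0*1/4 + 1*7/20 + 0*1/10 + 0*1/20 = 7/20
d_1 = (S0=1/10, S1=2/5, S2=3/20, S3=7/20)
  d_2[S0] = 1/10*1/5 + 2/5*1/10 + 3/20*3/5 + 7/20*3/20 = 81/400
  d_2[S1] = 1/10*2/5 + 2/5*2/5 + 3/20*1/10 + 7/20*7/20 = 27/80
  d_2[S2] = 1/10*3/20 + 2/5*3/20 + 3/20*1/5 + 7/20*9/20 = 21/80
  d_2[S3] = 1/10*1/4 + 2/5*7/20 + 3/20*1/10 + 7/20*1/20 = 79/400
d_2 = (S0=81/400, S1=27/80, S2=21/80, S3=79/400)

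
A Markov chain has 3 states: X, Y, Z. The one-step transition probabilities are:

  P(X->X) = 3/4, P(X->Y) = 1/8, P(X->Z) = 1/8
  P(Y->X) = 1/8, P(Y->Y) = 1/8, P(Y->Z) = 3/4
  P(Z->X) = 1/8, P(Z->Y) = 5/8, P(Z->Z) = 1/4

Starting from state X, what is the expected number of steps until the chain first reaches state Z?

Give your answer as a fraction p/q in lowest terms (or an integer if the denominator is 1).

Answer: 64/13

Derivation:
Let h_i = expected steps to first reach Z from state i.
Boundary: h_Z = 0.
First-step equations for the other states:
  h_X = 1 + 3/4*h_X + 1/8*h_Y + 1/8*h_Z
  h_Y = 1 + 1/8*h_X + 1/8*h_Y + 3/4*h_Z

Substituting h_Z = 0 and rearranging gives the linear system (I - Q) h = 1:
  [1/4, -1/8] . (h_X, h_Y) = 1
  [-1/8, 7/8] . (h_X, h_Y) = 1

Solving yields:
  h_X = 64/13
  h_Y = 24/13

Starting state is X, so the expected hitting time is h_X = 64/13.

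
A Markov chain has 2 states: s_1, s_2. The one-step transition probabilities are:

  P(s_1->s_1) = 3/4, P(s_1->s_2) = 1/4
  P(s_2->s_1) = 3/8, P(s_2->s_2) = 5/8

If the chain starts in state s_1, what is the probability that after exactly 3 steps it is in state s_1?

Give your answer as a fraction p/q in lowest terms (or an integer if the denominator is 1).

Computing P^3 by repeated multiplication:
P^1 =
  s_1: [3/4, 1/4]
  s_2: [3/8, 5/8]
P^2 =
  s_1: [21/32, 11/32]
  s_2: [33/64, 31/64]
P^3 =
  s_1: [159/256, 97/256]
  s_2: [291/512, 221/512]

(P^3)[s_1 -> s_1] = 159/256

Answer: 159/256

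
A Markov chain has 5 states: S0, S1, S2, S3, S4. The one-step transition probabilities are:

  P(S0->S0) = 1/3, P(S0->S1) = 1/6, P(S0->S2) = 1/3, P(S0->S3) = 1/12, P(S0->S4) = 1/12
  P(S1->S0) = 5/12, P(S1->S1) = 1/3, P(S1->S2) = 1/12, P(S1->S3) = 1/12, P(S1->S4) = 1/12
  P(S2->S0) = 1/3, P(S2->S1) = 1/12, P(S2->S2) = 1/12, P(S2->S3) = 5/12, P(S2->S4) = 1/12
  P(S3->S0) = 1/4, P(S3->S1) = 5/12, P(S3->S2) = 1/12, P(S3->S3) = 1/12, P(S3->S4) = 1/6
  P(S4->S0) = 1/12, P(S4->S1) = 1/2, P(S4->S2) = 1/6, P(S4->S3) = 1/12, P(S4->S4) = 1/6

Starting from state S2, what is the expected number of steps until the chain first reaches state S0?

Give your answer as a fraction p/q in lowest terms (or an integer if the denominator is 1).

Let h_i = expected steps to first reach S0 from state i.
Boundary: h_S0 = 0.
First-step equations for the other states:
  h_S1 = 1 + 5/12*h_S0 + 1/3*h_S1 + 1/12*h_S2 + 1/12*h_S3 + 1/12*h_S4
  h_S2 = 1 + 1/3*h_S0 + 1/12*h_S1 + 1/12*h_S2 + 5/12*h_S3 + 1/12*h_S4
  h_S3 = 1 + 1/4*h_S0 + 5/12*h_S1 + 1/12*h_S2 + 1/12*h_S3 + 1/6*h_S4
  h_S4 = 1 + 1/12*h_S0 + 1/2*h_S1 + 1/6*h_S2 + 1/12*h_S3 + 1/6*h_S4

Substituting h_S0 = 0 and rearranging gives the linear system (I - Q) h = 1:
  [2/3, -1/12, -1/12, -1/12] . (h_S1, h_S2, h_S3, h_S4) = 1
  [-1/12, 11/12, -5/12, -1/12] . (h_S1, h_S2, h_S3, h_S4) = 1
  [-5/12, -1/12, 11/12, -1/6] . (h_S1, h_S2, h_S3, h_S4) = 1
  [-1/2, -1/6, -1/12, 5/6] . (h_S1, h_S2, h_S3, h_S4) = 1

Solving yields:
  h_S1 = 3792/1351
  h_S2 = 21792/6755
  h_S3 = 22716/6755
  h_S4 = 26112/6755

Starting state is S2, so the expected hitting time is h_S2 = 21792/6755.

Answer: 21792/6755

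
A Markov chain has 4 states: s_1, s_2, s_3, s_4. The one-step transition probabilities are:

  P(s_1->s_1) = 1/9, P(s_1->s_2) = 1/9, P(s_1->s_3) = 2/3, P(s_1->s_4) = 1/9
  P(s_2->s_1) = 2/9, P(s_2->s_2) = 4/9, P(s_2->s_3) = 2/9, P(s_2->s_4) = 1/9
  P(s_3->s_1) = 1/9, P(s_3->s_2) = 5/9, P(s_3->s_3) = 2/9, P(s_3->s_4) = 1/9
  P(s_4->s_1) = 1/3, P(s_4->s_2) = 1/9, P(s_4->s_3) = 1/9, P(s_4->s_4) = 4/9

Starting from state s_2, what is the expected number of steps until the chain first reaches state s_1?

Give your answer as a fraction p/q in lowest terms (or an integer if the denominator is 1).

Answer: 243/53

Derivation:
Let h_i = expected steps to first reach s_1 from state i.
Boundary: h_s_1 = 0.
First-step equations for the other states:
  h_s_2 = 1 + 2/9*h_s_1 + 4/9*h_s_2 + 2/9*h_s_3 + 1/9*h_s_4
  h_s_3 = 1 + 1/9*h_s_1 + 5/9*h_s_2 + 2/9*h_s_3 + 1/9*h_s_4
  h_s_4 = 1 + 1/3*h_s_1 + 1/9*h_s_2 + 1/9*h_s_3 + 4/9*h_s_4

Substituting h_s_1 = 0 and rearranging gives the linear system (I - Q) h = 1:
  [5/9, -2/9, -1/9] . (h_s_2, h_s_3, h_s_4) = 1
  [-5/9, 7/9, -1/9] . (h_s_2, h_s_3, h_s_4) = 1
  [-1/9, -1/9, 5/9] . (h_s_2, h_s_3, h_s_4) = 1

Solving yields:
  h_s_2 = 243/53
  h_s_3 = 270/53
  h_s_4 = 198/53

Starting state is s_2, so the expected hitting time is h_s_2 = 243/53.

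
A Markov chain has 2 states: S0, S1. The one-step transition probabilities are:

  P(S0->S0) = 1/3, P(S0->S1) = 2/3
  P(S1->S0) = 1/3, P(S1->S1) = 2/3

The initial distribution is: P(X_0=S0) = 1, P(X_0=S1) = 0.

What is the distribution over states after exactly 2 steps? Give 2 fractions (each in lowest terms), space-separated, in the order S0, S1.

Answer: 1/3 2/3

Derivation:
Propagating the distribution step by step (d_{t+1} = d_t * P):
d_0 = (S0=1, S1=0)
  d_1[S0] = 1*1/3 + 0*1/3 = 1/3
  d_1[S1] = 1*2/3 + 0*2/3 = 2/3
d_1 = (S0=1/3, S1=2/3)
  d_2[S0] = 1/3*1/3 + 2/3*1/3 = 1/3
  d_2[S1] = 1/3*2/3 + 2/3*2/3 = 2/3
d_2 = (S0=1/3, S1=2/3)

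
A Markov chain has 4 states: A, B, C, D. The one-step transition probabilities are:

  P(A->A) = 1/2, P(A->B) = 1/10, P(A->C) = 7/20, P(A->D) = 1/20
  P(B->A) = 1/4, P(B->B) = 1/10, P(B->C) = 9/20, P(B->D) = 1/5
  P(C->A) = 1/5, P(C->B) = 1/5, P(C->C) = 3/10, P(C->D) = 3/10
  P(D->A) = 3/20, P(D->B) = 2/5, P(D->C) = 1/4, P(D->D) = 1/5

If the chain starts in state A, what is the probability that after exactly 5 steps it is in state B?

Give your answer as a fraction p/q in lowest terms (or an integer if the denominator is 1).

Answer: 303321/1600000

Derivation:
Computing P^5 by repeated multiplication:
P^1 =
  A: [1/2, 1/10, 7/20, 1/20]
  B: [1/4, 1/10, 9/20, 1/5]
  C: [1/5, 1/5, 3/10, 3/10]
  D: [3/20, 2/5, 1/4, 1/5]
P^2 =
  A: [141/400, 3/20, 27/80, 4/25]
  B: [27/100, 41/200, 127/400, 83/400]
  C: [51/200, 11/50, 13/40, 1/5]
  D: [51/200, 37/200, 143/400, 81/400]
P^3 =
  A: [1221/4000, 727/4000, 2657/8000, 1447/8000]
  B: [2247/8000, 97/500, 2671/8000, 153/800]
  C: [111/400, 77/400, 1343/4000, 777/4000]
  D: [441/1600, 393/2000, 2643/8000, 79/400]
P^4 =
  A: [46659/160000, 7499/40000, 53357/160000, 7497/40000]
  B: [711/2500, 15261/80000, 53373/160000, 30601/160000]
  C: [22653/80000, 3837/20000, 26643/80000, 3839/20000]
  D: [22611/80000, 15383/80000, 53341/160000, 30671/160000]
P^5 =
  A: [459981/1600000, 303321/1600000, 1066659/3200000, 606737/3200000]
  B: [182589/640000, 38147/200000, 1066469/3200000, 305117/1600000]
  C: [45591/160000, 152711/800000, 533341/1600000, 305327/1600000]
  D: [911427/3200000, 152677/800000, 1066849/3200000, 76377/400000]

(P^5)[A -> B] = 303321/1600000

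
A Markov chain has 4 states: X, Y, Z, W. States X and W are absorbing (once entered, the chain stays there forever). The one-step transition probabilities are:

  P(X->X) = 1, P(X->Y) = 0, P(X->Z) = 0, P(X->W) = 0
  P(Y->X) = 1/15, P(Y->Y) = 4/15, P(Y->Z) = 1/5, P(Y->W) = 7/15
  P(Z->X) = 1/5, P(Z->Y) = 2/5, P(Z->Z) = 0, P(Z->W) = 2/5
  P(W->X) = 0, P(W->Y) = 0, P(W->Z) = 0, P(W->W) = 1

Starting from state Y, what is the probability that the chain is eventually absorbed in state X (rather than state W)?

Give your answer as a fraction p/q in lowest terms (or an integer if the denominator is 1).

Let a_i = P(absorbed in X | start in state i).
Boundary conditions: a_X = 1, a_W = 0.
For each transient state i, a_i = sum_j P(i->j) * a_j:
  a_Y = 1/15*a_X + 4/15*a_Y + 1/5*a_Z + 7/15*a_W
  a_Z = 1/5*a_X + 2/5*a_Y + 0*a_Z + 2/5*a_W

Substituting a_X = 1 and a_W = 0, rearrange to (I - Q) a = r where r[i] = P(i -> X):
  [11/15, -1/5] . (a_Y, a_Z) = 1/15
  [-2/5, 1] . (a_Y, a_Z) = 1/5

Solving yields:
  a_Y = 8/49
  a_Z = 13/49

Starting state is Y, so the absorption probability is a_Y = 8/49.

Answer: 8/49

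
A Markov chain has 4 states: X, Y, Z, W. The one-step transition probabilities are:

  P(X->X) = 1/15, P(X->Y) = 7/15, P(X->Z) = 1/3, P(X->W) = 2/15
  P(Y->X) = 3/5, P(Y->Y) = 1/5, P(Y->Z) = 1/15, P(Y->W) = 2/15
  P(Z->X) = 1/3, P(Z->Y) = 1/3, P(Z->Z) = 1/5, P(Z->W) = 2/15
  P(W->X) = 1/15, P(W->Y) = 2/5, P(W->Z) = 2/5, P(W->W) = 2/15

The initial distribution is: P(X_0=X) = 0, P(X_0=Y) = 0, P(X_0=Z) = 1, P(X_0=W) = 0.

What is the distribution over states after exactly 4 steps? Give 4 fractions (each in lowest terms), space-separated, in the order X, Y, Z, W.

Answer: 343/1125 127/375 251/1125 2/15

Derivation:
Propagating the distribution step by step (d_{t+1} = d_t * P):
d_0 = (X=0, Y=0, Z=1, W=0)
  d_1[X] = 0*1/15 + 0*3/5 + 1*1/3 + 0*1/15 = 1/3
  d_1[Y] = 0*7/15 + 0*1/5 + 1*1/3 + 0*2/5 = 1/3
  d_1[Z] = 0*1/3 + 0*1/15 + 1*1/5 + 0*2/5 = 1/5
  d_1[W] = 0*2/15 + 0*2/15 + 1*2/15 + 0*2/15 = 2/15
d_1 = (X=1/3, Y=1/3, Z=1/5, W=2/15)
  d_2[X] = 1/3*1/15 + 1/3*3/5 + 1/5*1/3 + 2/15*1/15 = 67/225
  d_2[Y] = 1/3*7/15 + 1/3*1/5 + 1/5*1/3 + 2/15*2/5 = 77/225
  d_2[Z] = 1/3*1/3 + 1/3*1/15 + 1/5*1/5 + 2/15*2/5 = 17/75
  d_2[W] = 1/3*2/15 + 1/3*2/15 + 1/5*2/15 + 2/15*2/15 = 2/15
d_2 = (X=67/225, Y=77/225, Z=17/75, W=2/15)
  d_3[X] = 67/225*1/15 + 77/225*3/5 + 17/75*1/3 + 2/15*1/15 = 209/675
  d_3[Y] = 67/225*7/15 + 77/225*1/5 + 17/75*1/3 + 2/15*2/5 = 227/675
  d_3[Z] = 67/225*1/3 + 77/225*1/15 + 17/75*1/5 + 2/15*2/5 = 149/675
  d_3[W] = 67/225*2/15 + 77/225*2/15 + 17/75*2/15 + 2/15*2/15 = 2/15
d_3 = (X=209/675, Y=227/675, Z=149/675, W=2/15)
  d_4[X] = 209/675*1/15 + 227/675*3/5 + 149/675*1/3 + 2/15*1/15 = 343/1125
  d_4[Y] = 209/675*7/15 + 227/675*1/5 + 149/675*1/3 + 2/15*2/5 = 127/375
  d_4[Z] = 209/675*1/3 + 227/675*1/15 + 149/675*1/5 + 2/15*2/5 = 251/1125
  d_4[W] = 209/675*2/15 + 227/675*2/15 + 149/675*2/15 + 2/15*2/15 = 2/15
d_4 = (X=343/1125, Y=127/375, Z=251/1125, W=2/15)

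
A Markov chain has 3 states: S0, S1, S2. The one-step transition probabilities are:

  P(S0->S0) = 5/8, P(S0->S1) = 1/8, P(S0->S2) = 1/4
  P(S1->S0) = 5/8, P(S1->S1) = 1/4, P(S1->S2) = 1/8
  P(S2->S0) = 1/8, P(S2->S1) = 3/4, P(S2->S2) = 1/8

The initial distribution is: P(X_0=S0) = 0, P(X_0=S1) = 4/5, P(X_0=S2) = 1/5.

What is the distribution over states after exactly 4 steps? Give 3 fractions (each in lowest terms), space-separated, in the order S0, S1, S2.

Propagating the distribution step by step (d_{t+1} = d_t * P):
d_0 = (S0=0, S1=4/5, S2=1/5)
  d_1[S0] = 0*5/8 + 4/5*5/8 + 1/5*1/8 = 21/40
  d_1[S1] = 0*1/8 + 4/5*1/4 + 1/5*3/4 = 7/20
  d_1[S2] = 0*1/4 + 4/5*1/8 + 1/5*1/8 = 1/8
d_1 = (S0=21/40, S1=7/20, S2=1/8)
  d_2[S0] = 21/40*5/8 + 7/20*5/8 + 1/8*1/8 = 9/16
  d_2[S1] = 21/40*1/8 + 7/20*1/4 + 1/8*3/4 = 79/320
  d_2[S2] = 21/40*1/4 + 7/20*1/8 + 1/8*1/8 = 61/320
d_2 = (S0=9/16, S1=79/320, S2=61/320)
  d_3[S0] = 9/16*5/8 + 79/320*5/8 + 61/320*1/8 = 339/640
  d_3[S1] = 9/16*1/8 + 79/320*1/4 + 61/320*3/4 = 11/40
  d_3[S2] = 9/16*1/4 + 79/320*1/8 + 61/320*1/8 = 25/128
d_3 = (S0=339/640, S1=11/40, S2=25/128)
  d_4[S0] = 339/640*5/8 + 11/40*5/8 + 25/128*1/8 = 135/256
  d_4[S1] = 339/640*1/8 + 11/40*1/4 + 25/128*3/4 = 1441/5120
  d_4[S2] = 339/640*1/4 + 11/40*1/8 + 25/128*1/8 = 979/5120
d_4 = (S0=135/256, S1=1441/5120, S2=979/5120)

Answer: 135/256 1441/5120 979/5120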